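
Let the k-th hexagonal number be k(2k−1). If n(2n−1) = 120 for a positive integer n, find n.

Set n(2n−1) = 120, giving 2n² − n − 120 = 0.
So n = (1 + 31) / 4 = 32/4 = 8.

8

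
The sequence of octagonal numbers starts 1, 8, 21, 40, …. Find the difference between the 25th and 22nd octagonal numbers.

417

25·(3·25 − 2) = 1825 and 22·(3·22 − 2) = 1408.
Difference: 1825 − 1408 = 417.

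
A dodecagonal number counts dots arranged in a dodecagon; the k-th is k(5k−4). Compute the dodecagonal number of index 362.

653772

The 362nd dodecagonal number is n(5n−4) with n = 362.
362·(5·362 − 4) = 362·1806 = 653772.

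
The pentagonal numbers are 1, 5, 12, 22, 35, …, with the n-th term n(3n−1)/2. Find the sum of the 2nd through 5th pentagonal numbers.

74

Σ i(3i−1)/2 = (3Σi² − Σi) / 2 over i = 2..5.
Σi = 15 − 1 = 14 and Σi² = 55 − 1 = 54.
(3·54 − 1·14) / 2 = 148/2 = 74.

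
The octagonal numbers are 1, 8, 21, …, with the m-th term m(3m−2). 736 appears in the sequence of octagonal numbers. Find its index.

Set n(3n−2) = 736, giving 3n² − 2n − 736 = 0.
The discriminant is 4 + 12·736 = 8836, and √8836 = 94.
So n = (2 + 94) / 6 = 96/6 = 16.

16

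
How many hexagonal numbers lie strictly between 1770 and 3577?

12

The n-th hexagonal number is n(2n−1).
Smallest index with value > 1770: n = 31 (giving 1891).
Largest index with value < 3577: n = 42 (giving 3486).
Indices 31 through 42: 12 terms.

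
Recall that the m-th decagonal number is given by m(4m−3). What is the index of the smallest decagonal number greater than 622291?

Solve n(4n−3) > 622291 for integer n.
The largest n with value ≤ 622291 is 394 (since 619762 ≤ 622291 < 622915), so the first above is n = 395, value 622915.

395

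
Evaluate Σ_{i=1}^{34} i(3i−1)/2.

Σ i(3i−1)/2 = (3Σi² − Σi) / 2 over i = 1..34.
Σi = 595 and Σi² = 13685.
(3·13685 − 1·595) / 2 = 40460/2 = 20230.

20230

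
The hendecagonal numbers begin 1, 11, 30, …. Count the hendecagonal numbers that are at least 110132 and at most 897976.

The n-th hendecagonal number is n(9n−7)/2.
Smallest index with value ≥ 110132: n = 157 (giving 110371).
Largest index with value ≤ 897976: n = 447 (giving 897576).
Indices 157 through 447: 291 terms.

291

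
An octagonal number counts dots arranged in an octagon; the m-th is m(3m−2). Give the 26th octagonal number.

1976

26·(3·26 − 2) = 26·76 = 1976.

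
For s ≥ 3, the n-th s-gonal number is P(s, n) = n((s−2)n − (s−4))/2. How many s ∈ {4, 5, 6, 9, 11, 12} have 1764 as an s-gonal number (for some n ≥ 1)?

1

s = 4: P(4, 42) = 1764. ✓
s = 5: P(5, 34) = 1717 and P(5, 35) = 1820; 1764 is not s-gonal.
s = 6: P(6, 29) = 1653 and P(6, 30) = 1770; 1764 is not s-gonal.
s = 9: P(9, 22) = 1639 and P(9, 23) = 1794; 1764 is not s-gonal.
s = 11: P(11, 20) = 1730 and P(11, 21) = 1911; 1764 is not s-gonal.
s = 12: P(12, 19) = 1729 and P(12, 20) = 1920; 1764 is not s-gonal.
Hits: s ∈ {4} → 1.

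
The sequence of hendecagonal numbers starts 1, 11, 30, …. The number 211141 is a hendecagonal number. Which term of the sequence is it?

Set n(9n−7)/2 = 211141, giving 9n² − 7n − 422282 = 0.
The discriminant is 49 + 72·211141 = 15202201, and √15202201 = 3899.
So n = (7 + 3899) / 18 = 3906/18 = 217.
Check: 217·(9·217 − 7)/2 = 211141. ✓

217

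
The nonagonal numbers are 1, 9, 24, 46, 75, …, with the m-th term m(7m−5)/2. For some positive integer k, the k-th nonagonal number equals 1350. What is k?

20

Set n(7n−5)/2 = 1350, giving 7n² − 5n − 2700 = 0.
The discriminant is 25 + 56·1350 = 75625, and √75625 = 275.
So n = (5 + 275) / 14 = 280/14 = 20.
Check: 20·(7·20 − 5)/2 = 1350. ✓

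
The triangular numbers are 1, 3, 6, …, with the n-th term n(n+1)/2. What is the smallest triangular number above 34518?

34716

Solve n(n+1)/2 > 34518 for integer n.
The largest n with value ≤ 34518 is 262 (since 34453 ≤ 34518 < 34716), so the first above is n = 263, value 34716.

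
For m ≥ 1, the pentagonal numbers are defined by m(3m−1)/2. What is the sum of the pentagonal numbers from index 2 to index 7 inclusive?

195

Σ i(3i−1)/2 = (3Σi² − Σi) / 2 over i = 2..7.
Σi = 28 − 1 = 27 and Σi² = 140 − 1 = 139.
(3·139 − 1·27) / 2 = 390/2 = 195.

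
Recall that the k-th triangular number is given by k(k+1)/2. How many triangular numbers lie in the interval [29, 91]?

The n-th triangular number is n(n+1)/2.
Smallest index with value ≥ 29: n = 8 (giving 36).
Largest index with value ≤ 91: n = 13 (giving 91).
Indices 8 through 13: 6 terms.

6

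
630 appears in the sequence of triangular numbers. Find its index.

35

Set n(n+1)/2 = 630, giving n² + n − 1260 = 0.
The discriminant is 1 + 8·630 = 5041, and √5041 = 71.
So n = (-1 + 71) / 2 = 70/2 = 35.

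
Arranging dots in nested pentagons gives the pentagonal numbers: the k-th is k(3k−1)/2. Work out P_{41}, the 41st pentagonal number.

41·(3·41 − 1)/2 = 41·122/2 = 41·61 = 2501.

2501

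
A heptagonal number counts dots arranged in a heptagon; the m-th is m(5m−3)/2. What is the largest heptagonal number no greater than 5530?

5452

Solve n(5n−3)/2 ≤ 5530 for integer n.
n = 47 gives 5452 ≤ 5530, while n = 48 gives 5688 > 5530; so the answer is 5452.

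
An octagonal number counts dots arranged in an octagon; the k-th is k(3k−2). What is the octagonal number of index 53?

The 53rd octagonal number is n(3n−2) with n = 53.
53·(3·53 − 2) = 53·157 = 8321.

8321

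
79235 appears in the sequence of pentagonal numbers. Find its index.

230

Set n(3n−1)/2 = 79235, giving 3n² − n − 158470 = 0.
The discriminant is 1 + 24·79235 = 1901641, and √1901641 = 1379.
So n = (1 + 1379) / 6 = 1380/6 = 230.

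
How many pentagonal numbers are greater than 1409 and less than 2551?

The n-th pentagonal number is n(3n−1)/2.
Smallest index with value > 1409: n = 31 (giving 1426).
Largest index with value < 2551: n = 41 (giving 2501).
Indices 31 through 41: 11 terms.

11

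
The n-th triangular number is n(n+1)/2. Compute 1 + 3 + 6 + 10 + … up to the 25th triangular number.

Σ i(i+1)/2 = (Σi² + Σi) / 2 over i = 1..25.
Σi = 325 and Σi² = 5525.
(1·5525 + 1·325) / 2 = 5850/2 = 2925.

2925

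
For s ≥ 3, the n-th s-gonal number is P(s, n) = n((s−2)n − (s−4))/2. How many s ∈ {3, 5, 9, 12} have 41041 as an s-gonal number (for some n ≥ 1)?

2

s = 3: P(3, 286) = 41041. ✓
s = 5: P(5, 165) = 40755 and P(5, 166) = 41251; 41041 is not s-gonal.
s = 9: P(9, 108) = 40554 and P(9, 109) = 41311; 41041 is not s-gonal.
s = 12: P(12, 91) = 41041. ✓
Hits: s ∈ {3, 12} → 2.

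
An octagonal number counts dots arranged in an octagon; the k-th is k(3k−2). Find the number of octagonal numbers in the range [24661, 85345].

The n-th octagonal number is n(3n−2).
Smallest index with value ≥ 24661: n = 91 (giving 24661).
Largest index with value ≤ 85345: n = 169 (giving 85345).
Indices 91 through 169: 79 terms.

79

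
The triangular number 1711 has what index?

58

Set n(n+1)/2 = 1711, giving n² + n − 3422 = 0.
The discriminant is 1 + 8·1711 = 13689, and √13689 = 117.
So n = (-1 + 117) / 2 = 116/2 = 58.
Check: 58·59/2 = 1711. ✓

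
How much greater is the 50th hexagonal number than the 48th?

390

50·(2·50 − 1) = 4950 and 48·(2·48 − 1) = 4560.
Difference: 4950 − 4560 = 390.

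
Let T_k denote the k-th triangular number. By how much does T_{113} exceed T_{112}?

113

Consecutive triangular numbers differ by n: T_{113} − T_{112} = 113.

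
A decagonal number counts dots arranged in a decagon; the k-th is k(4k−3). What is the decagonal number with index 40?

6280

40·(4·40 − 3) = 40·157 = 6280.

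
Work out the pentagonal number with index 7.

The 7th pentagonal number is n(3n−1)/2 with n = 7.
7·(3·7 − 1)/2 = 7·20/2 = 7·10 = 70.

70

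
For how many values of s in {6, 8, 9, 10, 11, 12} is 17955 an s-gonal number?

1

s = 6: P(6, 95) = 17955. ✓
s = 8: P(8, 77) = 17633 and P(8, 78) = 18096; 17955 is not s-gonal.
s = 9: P(9, 71) = 17466 and P(9, 72) = 17964; 17955 is not s-gonal.
s = 10: P(10, 67) = 17755 and P(10, 68) = 18292; 17955 is not s-gonal.
s = 11: P(11, 63) = 17640 and P(11, 64) = 18208; 17955 is not s-gonal.
s = 12: P(12, 60) = 17760 and P(12, 61) = 18361; 17955 is not s-gonal.
Hits: s ∈ {6} → 1.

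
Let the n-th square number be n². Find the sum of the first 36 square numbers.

16206

Σ_{i=1}^{36} i² = 36·37·73/6 = 16206.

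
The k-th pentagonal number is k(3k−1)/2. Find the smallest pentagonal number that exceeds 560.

Solve n(3n−1)/2 > 560 for integer n.
The largest n with value ≤ 560 is 19 (since 532 ≤ 560 < 590), so the first above is n = 20, value 590.

590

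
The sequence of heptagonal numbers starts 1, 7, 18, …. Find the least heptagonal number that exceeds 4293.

4347

Solve n(5n−3)/2 > 4293 for integer n.
The largest n with value ≤ 4293 is 41 (since 4141 ≤ 4293 < 4347), so the first above is n = 42, value 4347.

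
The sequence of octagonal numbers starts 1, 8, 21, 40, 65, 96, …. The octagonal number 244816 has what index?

Set n(3n−2) = 244816, giving 3n² − 2n − 244816 = 0.
The discriminant is 4 + 12·244816 = 2937796, and √2937796 = 1714.
So n = (2 + 1714) / 6 = 1716/6 = 286.
Check: 286·(3·286 − 2) = 244816. ✓

286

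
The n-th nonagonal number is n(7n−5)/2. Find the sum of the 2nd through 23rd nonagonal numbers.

14443

Σ i(7i−5)/2 = (7Σi² − 5Σi) / 2 over i = 2..23.
Σi = 276 − 1 = 275 and Σi² = 4324 − 1 = 4323.
(7·4323 − 5·275) / 2 = 28886/2 = 14443.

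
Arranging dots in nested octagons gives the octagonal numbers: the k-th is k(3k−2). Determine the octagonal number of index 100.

29800

The 100th octagonal number is n(3n−2) with n = 100.
100·(3·100 − 2) = 100·298 = 29800.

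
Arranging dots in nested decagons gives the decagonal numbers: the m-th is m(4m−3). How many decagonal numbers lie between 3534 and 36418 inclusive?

The n-th decagonal number is n(4n−3).
Smallest index with value ≥ 3534: n = 31 (giving 3751).
Largest index with value ≤ 36418: n = 95 (giving 35815).
Indices 31 through 95: 65 terms.

65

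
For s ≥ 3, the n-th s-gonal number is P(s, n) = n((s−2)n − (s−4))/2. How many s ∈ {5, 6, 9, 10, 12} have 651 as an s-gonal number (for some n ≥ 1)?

s = 5: P(5, 21) = 651. ✓
s = 6: P(6, 18) = 630 and P(6, 19) = 703; 651 is not s-gonal.
s = 9: P(9, 14) = 651. ✓
s = 10: P(10, 13) = 637 and P(10, 14) = 742; 651 is not s-gonal.
s = 12: P(12, 11) = 561 and P(12, 12) = 672; 651 is not s-gonal.
Hits: s ∈ {5, 9} → 2.

2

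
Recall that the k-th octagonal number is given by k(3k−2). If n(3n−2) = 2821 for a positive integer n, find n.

Set n(3n−2) = 2821, giving 3n² − 2n − 2821 = 0.
The discriminant is 4 + 12·2821 = 33856, and √33856 = 184.
So n = (2 + 184) / 6 = 186/6 = 31.
Check: 31·(3·31 − 2) = 2821. ✓

31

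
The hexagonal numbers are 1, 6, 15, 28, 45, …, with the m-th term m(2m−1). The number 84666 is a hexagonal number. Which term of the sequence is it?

Set n(2n−1) = 84666, giving 2n² − n − 84666 = 0.
So n = (1 + 823) / 4 = 824/4 = 206.

206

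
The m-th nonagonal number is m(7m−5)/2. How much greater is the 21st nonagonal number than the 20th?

141

Consecutive nonagonal numbers differ by 7n − 6: here 7·21 − 6 = 141.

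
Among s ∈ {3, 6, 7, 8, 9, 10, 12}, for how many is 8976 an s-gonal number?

s = 3: P(3, 133) = 8911 and P(3, 134) = 9045; 8976 is not s-gonal.
s = 6: P(6, 67) = 8911 and P(6, 68) = 9180; 8976 is not s-gonal.
s = 7: P(7, 60) = 8910 and P(7, 61) = 9211; 8976 is not s-gonal.
s = 8: P(8, 55) = 8965 and P(8, 56) = 9296; 8976 is not s-gonal.
s = 9: P(9, 51) = 8976. ✓
s = 10: P(10, 47) = 8695 and P(10, 48) = 9072; 8976 is not s-gonal.
s = 12: P(12, 42) = 8652 and P(12, 43) = 9073; 8976 is not s-gonal.
Hits: s ∈ {9} → 1.

1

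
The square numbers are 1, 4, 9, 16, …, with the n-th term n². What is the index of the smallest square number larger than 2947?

55

Solve n² > 2947 for integer n.
The largest n with value ≤ 2947 is 54 (since 2916 ≤ 2947 < 3025), so the first above is n = 55, value 3025.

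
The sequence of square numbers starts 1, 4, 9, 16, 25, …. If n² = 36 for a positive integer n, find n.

6

We need n² = 36, so n = √36 = 6.
Check: 6² = 36. ✓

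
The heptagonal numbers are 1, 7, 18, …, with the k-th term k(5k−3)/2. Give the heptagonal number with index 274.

187279

274·(5·274 − 3)/2 = 274·1367/2 = 187279.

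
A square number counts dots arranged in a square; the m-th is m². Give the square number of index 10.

100

The 10th square number is n² with n = 10.
10² = 100.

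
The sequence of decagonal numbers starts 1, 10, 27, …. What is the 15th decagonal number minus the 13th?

218

15·(4·15 − 3) = 855 and 13·(4·13 − 3) = 637.
Difference: 855 − 637 = 218.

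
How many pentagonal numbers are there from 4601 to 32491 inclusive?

The n-th pentagonal number is n(3n−1)/2.
Smallest index with value ≥ 4601: n = 56 (giving 4676).
Largest index with value ≤ 32491: n = 147 (giving 32340).
Indices 56 through 147: 92 terms.

92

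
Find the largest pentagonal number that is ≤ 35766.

35497

Solve n(3n−1)/2 ≤ 35766 for integer n.
n = 154 gives 35497 ≤ 35766, while n = 155 gives 35960 > 35766; so the answer is 35497.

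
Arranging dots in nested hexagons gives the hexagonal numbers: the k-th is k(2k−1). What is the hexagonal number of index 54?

5778

54·(2·54 − 1) = 54·107 = 5778.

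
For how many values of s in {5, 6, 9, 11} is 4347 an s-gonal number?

s = 5: P(5, 54) = 4347. ✓
s = 6: P(6, 46) = 4186 and P(6, 47) = 4371; 4347 is not s-gonal.
s = 9: P(9, 35) = 4200 and P(9, 36) = 4446; 4347 is not s-gonal.
s = 11: P(11, 31) = 4216 and P(11, 32) = 4496; 4347 is not s-gonal.
Hits: s ∈ {5} → 1.

1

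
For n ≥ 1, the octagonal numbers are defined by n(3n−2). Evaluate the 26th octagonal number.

26·(3·26 − 2) = 26·76 = 1976.

1976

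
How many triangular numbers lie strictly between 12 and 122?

11

The n-th triangular number is n(n+1)/2.
Smallest index with value > 12: n = 5 (giving 15).
Largest index with value < 122: n = 15 (giving 120).
Indices 5 through 15: 11 terms.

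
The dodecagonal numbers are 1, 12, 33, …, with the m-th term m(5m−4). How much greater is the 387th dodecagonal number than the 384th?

387·(5·387 − 4) = 747297 and 384·(5·384 − 4) = 735744.
Difference: 747297 − 735744 = 11553.

11553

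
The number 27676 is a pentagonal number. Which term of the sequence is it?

Set n(3n−1)/2 = 27676, giving 3n² − n − 55352 = 0.
So n = (1 + 815) / 6 = 816/6 = 136.

136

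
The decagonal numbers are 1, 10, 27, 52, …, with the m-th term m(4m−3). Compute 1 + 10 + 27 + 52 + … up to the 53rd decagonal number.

Σ i(4i−3) = 4Σi² − 3Σi over i = 1..53.
Σi = 1431 and Σi² = 51039.
4·51039 − 3·1431 = 199863.

199863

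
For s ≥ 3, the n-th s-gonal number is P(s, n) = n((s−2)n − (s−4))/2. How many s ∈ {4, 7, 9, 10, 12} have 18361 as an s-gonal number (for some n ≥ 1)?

s = 4: P(4, 135) = 18225 and P(4, 136) = 18496; 18361 is not s-gonal.
s = 7: P(7, 86) = 18361. ✓
s = 9: P(9, 72) = 17964 and P(9, 73) = 18469; 18361 is not s-gonal.
s = 10: P(10, 68) = 18292 and P(10, 69) = 18837; 18361 is not s-gonal.
s = 12: P(12, 61) = 18361. ✓
Hits: s ∈ {7, 12} → 2.

2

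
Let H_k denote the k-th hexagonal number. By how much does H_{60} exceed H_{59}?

Consecutive hexagonal numbers differ by 4n − 3: here 4·60 − 3 = 237.

237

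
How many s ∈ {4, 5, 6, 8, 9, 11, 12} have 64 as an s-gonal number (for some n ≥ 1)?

s = 4: P(4, 8) = 64. ✓
s = 5: P(5, 6) = 51 and P(5, 7) = 70; 64 is not s-gonal.
s = 6: P(6, 5) = 45 and P(6, 6) = 66; 64 is not s-gonal.
s = 8: P(8, 4) = 40 and P(8, 5) = 65; 64 is not s-gonal.
s = 9: P(9, 4) = 46 and P(9, 5) = 75; 64 is not s-gonal.
s = 11: P(11, 4) = 58 and P(11, 5) = 95; 64 is not s-gonal.
s = 12: P(12, 4) = 64. ✓
Hits: s ∈ {4, 12} → 2.

2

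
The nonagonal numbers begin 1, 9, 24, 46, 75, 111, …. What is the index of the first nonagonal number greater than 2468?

27

Solve n(7n−5)/2 > 2468 for integer n.
The largest n with value ≤ 2468 is 26 (since 2301 ≤ 2468 < 2484), so the first above is n = 27, value 2484.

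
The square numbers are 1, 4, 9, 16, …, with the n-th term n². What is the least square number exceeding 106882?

Solve n² > 106882 for integer n.
The largest n with value ≤ 106882 is 326 (since 106276 ≤ 106882 < 106929), so the first above is n = 327, value 106929.

106929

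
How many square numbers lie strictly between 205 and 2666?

The n-th square number is n².
Smallest index with value > 205: n = 15 (giving 225).
Largest index with value < 2666: n = 51 (giving 2601).
Indices 15 through 51: 37 terms.

37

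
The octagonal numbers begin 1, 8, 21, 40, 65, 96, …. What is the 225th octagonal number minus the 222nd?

225·(3·225 − 2) = 151425 and 222·(3·222 − 2) = 147408.
Difference: 151425 − 147408 = 4017.

4017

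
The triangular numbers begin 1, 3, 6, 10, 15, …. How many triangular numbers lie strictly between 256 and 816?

The n-th triangular number is n(n+1)/2.
Smallest index with value > 256: n = 23 (giving 276).
Largest index with value < 816: n = 39 (giving 780).
Indices 23 through 39: 17 terms.

17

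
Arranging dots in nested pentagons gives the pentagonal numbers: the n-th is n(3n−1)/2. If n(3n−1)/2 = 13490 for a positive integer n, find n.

95

Set n(3n−1)/2 = 13490, giving 3n² − n − 26980 = 0.
So n = (1 + 569) / 6 = 570/6 = 95.
Check: 95·(3·95 − 1)/2 = 13490. ✓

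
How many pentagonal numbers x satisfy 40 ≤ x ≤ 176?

6

The n-th pentagonal number is n(3n−1)/2.
Smallest index with value ≥ 40: n = 6 (giving 51).
Largest index with value ≤ 176: n = 11 (giving 176).
Indices 6 through 11: 6 terms.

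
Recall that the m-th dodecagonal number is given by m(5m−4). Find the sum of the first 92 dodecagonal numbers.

Σ i(5i−4) = 5Σi² − 4Σi over i = 1..92.
Σi = 4278 and Σi² = 263810.
5·263810 − 4·4278 = 1301938.

1301938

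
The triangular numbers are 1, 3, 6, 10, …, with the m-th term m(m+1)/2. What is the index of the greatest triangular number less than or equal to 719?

Solve n(n+1)/2 ≤ 719 for integer n.
n = 37 gives 703 ≤ 719, while n = 38 gives 741 > 719; so the answer is index 37.

37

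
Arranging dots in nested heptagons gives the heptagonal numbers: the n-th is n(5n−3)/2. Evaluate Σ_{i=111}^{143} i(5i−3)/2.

Σ i(5i−3)/2 = (5Σi² − 3Σi) / 2 over i = 111..143.
Σi = 10296 − 6105 = 4191 and Σi² = 984984 − 449735 = 535249.
(5·535249 − 3·4191) / 2 = 2663672/2 = 1331836.

1331836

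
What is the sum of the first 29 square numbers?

Σ_{i=1}^{29} i² = 29·30·59/6 = 8555.

8555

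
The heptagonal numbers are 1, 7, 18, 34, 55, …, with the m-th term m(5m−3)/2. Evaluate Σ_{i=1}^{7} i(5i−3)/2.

Σ i(5i−3)/2 = (5Σi² − 3Σi) / 2 over i = 1..7.
Σi = 28 and Σi² = 140.
(5·140 − 3·28) / 2 = 616/2 = 308.

308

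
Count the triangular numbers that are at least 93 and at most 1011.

The n-th triangular number is n(n+1)/2.
Smallest index with value ≥ 93: n = 14 (giving 105).
Largest index with value ≤ 1011: n = 44 (giving 990).
Indices 14 through 44: 31 terms.

31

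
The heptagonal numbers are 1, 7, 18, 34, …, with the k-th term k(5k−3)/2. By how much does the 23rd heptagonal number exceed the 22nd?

Consecutive heptagonal numbers differ by 5n − 4: here 5·23 − 4 = 111.

111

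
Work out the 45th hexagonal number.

45·(2·45 − 1) = 45·89 = 4005.

4005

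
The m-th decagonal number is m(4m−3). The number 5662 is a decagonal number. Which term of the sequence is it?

Set n(4n−3) = 5662, giving 4n² − 3n − 5662 = 0.
The discriminant is 9 + 16·5662 = 90601, and √90601 = 301.
So n = (3 + 301) / 8 = 304/8 = 38.

38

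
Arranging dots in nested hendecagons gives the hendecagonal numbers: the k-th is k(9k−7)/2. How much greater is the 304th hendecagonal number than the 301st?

304·(9·304 − 7)/2 = 414808 and 301·(9·301 − 7)/2 = 406651.
Difference: 414808 − 406651 = 8157.

8157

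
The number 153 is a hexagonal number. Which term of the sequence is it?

9

Set n(2n−1) = 153, giving 2n² − n − 153 = 0.
The discriminant is 1 + 8·153 = 1225, and √1225 = 35.
So n = (1 + 35) / 4 = 36/4 = 9.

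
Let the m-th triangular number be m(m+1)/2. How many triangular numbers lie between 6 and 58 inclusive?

The n-th triangular number is n(n+1)/2.
Smallest index with value ≥ 6: n = 3 (giving 6).
Largest index with value ≤ 58: n = 10 (giving 55).
Indices 3 through 10: 8 terms.

8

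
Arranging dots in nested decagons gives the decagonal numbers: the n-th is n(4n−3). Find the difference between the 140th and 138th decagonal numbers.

140·(4·140 − 3) = 77980 and 138·(4·138 − 3) = 75762.
Difference: 77980 − 75762 = 2218.

2218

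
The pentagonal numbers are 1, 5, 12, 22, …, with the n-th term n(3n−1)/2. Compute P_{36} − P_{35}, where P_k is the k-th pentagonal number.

106

Consecutive pentagonal numbers differ by 3n − 2: here 3·36 − 2 = 106.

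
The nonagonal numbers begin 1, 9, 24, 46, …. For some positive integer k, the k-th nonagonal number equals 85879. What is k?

Set n(7n−5)/2 = 85879, giving 7n² − 5n − 171758 = 0.
The discriminant is 25 + 56·85879 = 4809249, and √4809249 = 2193.
So n = (5 + 2193) / 14 = 2198/14 = 157.
Check: 157·(7·157 − 5)/2 = 85879. ✓

157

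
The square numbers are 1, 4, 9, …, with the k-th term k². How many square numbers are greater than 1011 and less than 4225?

33

The n-th square number is n².
Smallest index with value > 1011: n = 32 (giving 1024).
Largest index with value < 4225: n = 64 (giving 4096).
Indices 32 through 64: 33 terms.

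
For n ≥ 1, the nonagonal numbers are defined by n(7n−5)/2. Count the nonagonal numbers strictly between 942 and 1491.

The n-th nonagonal number is n(7n−5)/2.
Smallest index with value > 942: n = 17 (giving 969).
Largest index with value < 1491: n = 20 (giving 1350).
Indices 17 through 20: 4 terms.

4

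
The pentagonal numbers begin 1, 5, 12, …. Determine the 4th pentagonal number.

The 4th pentagonal number is n(3n−1)/2 with n = 4.
4·(3·4 − 1)/2 = 4·11/2 = 22.

22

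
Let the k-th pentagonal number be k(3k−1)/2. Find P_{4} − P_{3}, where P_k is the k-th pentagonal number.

10

Consecutive pentagonal numbers differ by 3n − 2: here 3·4 − 2 = 10.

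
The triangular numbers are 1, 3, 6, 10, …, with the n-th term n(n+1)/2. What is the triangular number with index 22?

253

22·23/2 = 506/2 = 253.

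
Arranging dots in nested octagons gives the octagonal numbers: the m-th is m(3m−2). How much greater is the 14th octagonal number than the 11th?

219

14·(3·14 − 2) = 560 and 11·(3·11 − 2) = 341.
Difference: 560 − 341 = 219.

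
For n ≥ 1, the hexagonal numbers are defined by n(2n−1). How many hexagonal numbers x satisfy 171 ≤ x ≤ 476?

The n-th hexagonal number is n(2n−1).
Smallest index with value ≥ 171: n = 10 (giving 190).
Largest index with value ≤ 476: n = 15 (giving 435).
Indices 10 through 15: 6 terms.

6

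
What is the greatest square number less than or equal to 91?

Solve n² ≤ 91 for integer n.
n = 9 gives 81 ≤ 91, while n = 10 gives 100 > 91; so the answer is 81.

81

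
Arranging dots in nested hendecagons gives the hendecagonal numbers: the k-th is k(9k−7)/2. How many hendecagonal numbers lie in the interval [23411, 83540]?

The n-th hendecagonal number is n(9n−7)/2.
Smallest index with value ≥ 23411: n = 73 (giving 23725).
Largest index with value ≤ 83540: n = 136 (giving 82756).
Indices 73 through 136: 64 terms.

64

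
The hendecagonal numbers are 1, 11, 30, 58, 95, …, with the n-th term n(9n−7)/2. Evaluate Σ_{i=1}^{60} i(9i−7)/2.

Σ i(9i−7)/2 = (9Σi² − 7Σi) / 2 over i = 1..60.
Σi = 1830 and Σi² = 73810.
(9·73810 − 7·1830) / 2 = 651480/2 = 325740.

325740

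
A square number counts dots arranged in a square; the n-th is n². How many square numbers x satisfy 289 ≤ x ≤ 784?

12

The n-th square number is n².
Smallest index with value ≥ 289: n = 17 (giving 289).
Largest index with value ≤ 784: n = 28 (giving 784).
Indices 17 through 28: 12 terms.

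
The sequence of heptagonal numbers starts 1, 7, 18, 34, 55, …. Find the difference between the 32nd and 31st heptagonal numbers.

Consecutive heptagonal numbers differ by 5n − 4: here 5·32 − 4 = 156.

156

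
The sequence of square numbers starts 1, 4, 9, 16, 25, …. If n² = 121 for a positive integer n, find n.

11

We need n² = 121, so n = √121 = 11.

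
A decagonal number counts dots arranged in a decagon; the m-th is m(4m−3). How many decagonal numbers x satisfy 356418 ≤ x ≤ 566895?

The n-th decagonal number is n(4n−3).
Smallest index with value ≥ 356418: n = 299 (giving 356707).
Largest index with value ≤ 566895: n = 376 (giving 564376).
Indices 299 through 376: 78 terms.

78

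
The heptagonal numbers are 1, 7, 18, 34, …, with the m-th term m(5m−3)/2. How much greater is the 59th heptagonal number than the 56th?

858

59·(5·59 − 3)/2 = 8614 and 56·(5·56 − 3)/2 = 7756.
Difference: 8614 − 7756 = 858.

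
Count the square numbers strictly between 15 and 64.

4

The n-th square number is n².
Smallest index with value > 15: n = 4 (giving 16).
Largest index with value < 64: n = 7 (giving 49).
Indices 4 through 7: 4 terms.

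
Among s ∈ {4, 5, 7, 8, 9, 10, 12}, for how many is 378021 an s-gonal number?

s = 4: P(4, 614) = 376996 and P(4, 615) = 378225; 378021 is not s-gonal.
s = 5: P(5, 502) = 377755 and P(5, 503) = 379262; 378021 is not s-gonal.
s = 7: P(7, 389) = 377719 and P(7, 390) = 379665; 378021 is not s-gonal.
s = 8: P(8, 355) = 377365 and P(8, 356) = 379496; 378021 is not s-gonal.
s = 9: P(9, 329) = 378021. ✓
s = 10: P(10, 307) = 376075 and P(10, 308) = 378532; 378021 is not s-gonal.
s = 12: P(12, 275) = 377025 and P(12, 276) = 379776; 378021 is not s-gonal.
Hits: s ∈ {9} → 1.

1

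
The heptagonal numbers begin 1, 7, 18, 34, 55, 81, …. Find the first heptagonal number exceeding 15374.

Solve n(5n−3)/2 > 15374 for integer n.
The largest n with value ≤ 15374 is 78 (since 15093 ≤ 15374 < 15484), so the first above is n = 79, value 15484.

15484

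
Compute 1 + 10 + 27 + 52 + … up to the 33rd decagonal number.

48433

Σ i(4i−3) = 4Σi² − 3Σi over i = 1..33.
Σi = 561 and Σi² = 12529.
4·12529 − 3·561 = 48433.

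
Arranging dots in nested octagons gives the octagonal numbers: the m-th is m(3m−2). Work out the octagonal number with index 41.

The 41st octagonal number is n(3n−2) with n = 41.
41·(3·41 − 2) = 41·121 = 4961.

4961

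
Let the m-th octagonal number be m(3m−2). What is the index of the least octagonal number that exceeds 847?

Solve n(3n−2) > 847 for integer n.
The largest n with value ≤ 847 is 17 (since 833 ≤ 847 < 936), so the first above is n = 18, value 936.

18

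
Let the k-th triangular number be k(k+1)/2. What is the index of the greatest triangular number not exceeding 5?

Solve n(n+1)/2 ≤ 5 for integer n.
n = 2 gives 3 ≤ 5, while n = 3 gives 6 > 5; so the answer is index 2.

2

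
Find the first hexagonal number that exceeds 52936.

Solve n(2n−1) > 52936 for integer n.
The largest n with value ≤ 52936 is 162 (since 52326 ≤ 52936 < 52975), so the first above is n = 163, value 52975.

52975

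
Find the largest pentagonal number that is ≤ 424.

Solve n(3n−1)/2 ≤ 424 for integer n.
n = 16 gives 376 ≤ 424, while n = 17 gives 425 > 424; so the answer is 376.

376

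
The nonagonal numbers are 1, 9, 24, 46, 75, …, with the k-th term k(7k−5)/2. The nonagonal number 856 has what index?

16

Set n(7n−5)/2 = 856, giving 7n² − 5n − 1712 = 0.
The discriminant is 25 + 56·856 = 47961, and √47961 = 219.
So n = (5 + 219) / 14 = 224/14 = 16.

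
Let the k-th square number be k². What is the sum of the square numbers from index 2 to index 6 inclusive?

90

Σ_{i=2}^{6} i² = 91 − 1 = 90.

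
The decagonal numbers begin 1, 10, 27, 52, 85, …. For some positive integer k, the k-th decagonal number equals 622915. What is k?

Set n(4n−3) = 622915, giving 4n² − 3n − 622915 = 0.
The discriminant is 9 + 16·622915 = 9966649, and √9966649 = 3157.
So n = (3 + 3157) / 8 = 3160/8 = 395.
Check: 395·(4·395 − 3) = 622915. ✓

395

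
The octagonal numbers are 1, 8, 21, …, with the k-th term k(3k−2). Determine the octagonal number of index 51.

7701

The 51st octagonal number is n(3n−2) with n = 51.
51·(3·51 − 2) = 51·151 = 7701.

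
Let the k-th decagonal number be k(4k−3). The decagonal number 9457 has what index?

Set n(4n−3) = 9457, giving 4n² − 3n − 9457 = 0.
So n = (3 + 389) / 8 = 392/8 = 49.
Check: 49·(4·49 − 3) = 9457. ✓

49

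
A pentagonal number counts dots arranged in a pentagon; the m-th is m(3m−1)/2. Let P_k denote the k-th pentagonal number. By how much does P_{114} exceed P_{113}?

Consecutive pentagonal numbers differ by 3n − 2: here 3·114 − 2 = 340.

340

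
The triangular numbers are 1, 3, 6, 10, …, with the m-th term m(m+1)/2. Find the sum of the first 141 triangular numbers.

477191

Σ i(i+1)/2 = (Σi² + Σi) / 2 over i = 1..141.
Σi = 10011 and Σi² = 944371.
(1·944371 + 1·10011) / 2 = 954382/2 = 477191.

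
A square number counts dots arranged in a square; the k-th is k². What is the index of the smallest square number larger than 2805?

53

Solve n² > 2805 for integer n.
The largest n with value ≤ 2805 is 52 (since 2704 ≤ 2805 < 2809), so the first above is n = 53, value 2809.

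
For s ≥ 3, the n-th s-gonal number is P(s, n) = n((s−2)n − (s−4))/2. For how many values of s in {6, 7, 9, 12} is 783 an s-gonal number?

1

s = 6: P(6, 20) = 780 and P(6, 21) = 861; 783 is not s-gonal.
s = 7: P(7, 18) = 783. ✓
s = 9: P(9, 15) = 750 and P(9, 16) = 856; 783 is not s-gonal.
s = 12: P(12, 12) = 672 and P(12, 13) = 793; 783 is not s-gonal.
Hits: s ∈ {7} → 1.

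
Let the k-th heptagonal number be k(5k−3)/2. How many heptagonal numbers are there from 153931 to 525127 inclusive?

210

The n-th heptagonal number is n(5n−3)/2.
Smallest index with value ≥ 153931: n = 249 (giving 154629).
Largest index with value ≤ 525127: n = 458 (giving 523723).
Indices 249 through 458: 210 terms.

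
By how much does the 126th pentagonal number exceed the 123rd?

1119

126·(3·126 − 1)/2 = 23751 and 123·(3·123 − 1)/2 = 22632.
Difference: 23751 − 22632 = 1119.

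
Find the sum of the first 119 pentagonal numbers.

849660

Σ i(3i−1)/2 = (3Σi² − Σi) / 2 over i = 1..119.
Σi = 7140 and Σi² = 568820.
(3·568820 − 1·7140) / 2 = 1699320/2 = 849660.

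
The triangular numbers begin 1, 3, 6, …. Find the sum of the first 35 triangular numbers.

Σ i(i+1)/2 = (Σi² + Σi) / 2 over i = 1..35.
Σi = 630 and Σi² = 14910.
(1·14910 + 1·630) / 2 = 15540/2 = 7770.

7770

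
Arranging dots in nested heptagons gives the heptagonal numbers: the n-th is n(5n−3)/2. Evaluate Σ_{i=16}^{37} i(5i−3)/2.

39963

Σ i(5i−3)/2 = (5Σi² − 3Σi) / 2 over i = 16..37.
Σi = 703 − 120 = 583 and Σi² = 17575 − 1240 = 16335.
(5·16335 − 3·583) / 2 = 79926/2 = 39963.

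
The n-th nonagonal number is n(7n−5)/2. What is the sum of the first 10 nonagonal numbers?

Σ i(7i−5)/2 = (7Σi² − 5Σi) / 2 over i = 1..10.
Σi = 55 and Σi² = 385.
(7·385 − 5·55) / 2 = 2420/2 = 1210.

1210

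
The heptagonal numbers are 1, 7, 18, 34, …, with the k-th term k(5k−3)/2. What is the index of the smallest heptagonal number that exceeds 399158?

400

Solve n(5n−3)/2 > 399158 for integer n.
The largest n with value ≤ 399158 is 399 (since 397404 ≤ 399158 < 399400), so the first above is n = 400, value 399400.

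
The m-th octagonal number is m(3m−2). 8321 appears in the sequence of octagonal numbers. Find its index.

53

Set n(3n−2) = 8321, giving 3n² − 2n − 8321 = 0.
The discriminant is 4 + 12·8321 = 99856, and √99856 = 316.
So n = (2 + 316) / 6 = 318/6 = 53.
Check: 53·(3·53 − 2) = 8321. ✓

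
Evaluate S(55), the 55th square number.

3025

55² = 3025.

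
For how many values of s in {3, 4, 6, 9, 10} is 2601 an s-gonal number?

s = 3: P(3, 71) = 2556 and P(3, 72) = 2628; 2601 is not s-gonal.
s = 4: P(4, 51) = 2601. ✓
s = 6: P(6, 36) = 2556 and P(6, 37) = 2701; 2601 is not s-gonal.
s = 9: P(9, 27) = 2484 and P(9, 28) = 2674; 2601 is not s-gonal.
s = 10: P(10, 25) = 2425 and P(10, 26) = 2626; 2601 is not s-gonal.
Hits: s ∈ {4} → 1.

1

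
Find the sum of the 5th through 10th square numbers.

Σ_{i=5}^{10} i² = 385 − 30 = 355.

355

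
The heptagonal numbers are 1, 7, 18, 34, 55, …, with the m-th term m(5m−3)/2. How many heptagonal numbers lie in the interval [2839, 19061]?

The n-th heptagonal number is n(5n−3)/2.
Smallest index with value ≥ 2839: n = 34 (giving 2839).
Largest index with value ≤ 19061: n = 87 (giving 18792).
Indices 34 through 87: 54 terms.

54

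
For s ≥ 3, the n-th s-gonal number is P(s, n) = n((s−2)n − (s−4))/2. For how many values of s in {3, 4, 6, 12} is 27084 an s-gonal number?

s = 3: P(3, 232) = 27028 and P(3, 233) = 27261; 27084 is not s-gonal.
s = 4: P(4, 164) = 26896 and P(4, 165) = 27225; 27084 is not s-gonal.
s = 6: P(6, 116) = 26796 and P(6, 117) = 27261; 27084 is not s-gonal.
s = 12: P(12, 74) = 27084. ✓
Hits: s ∈ {12} → 1.

1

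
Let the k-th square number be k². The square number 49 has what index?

We need n² = 49, so n = √49 = 7.
Check: 7² = 49. ✓

7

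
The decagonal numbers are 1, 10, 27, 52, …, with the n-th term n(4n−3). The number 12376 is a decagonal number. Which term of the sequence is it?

Set n(4n−3) = 12376, giving 4n² − 3n − 12376 = 0.
The discriminant is 9 + 16·12376 = 198025, and √198025 = 445.
So n = (3 + 445) / 8 = 448/8 = 56.
Check: 56·(4·56 − 3) = 12376. ✓

56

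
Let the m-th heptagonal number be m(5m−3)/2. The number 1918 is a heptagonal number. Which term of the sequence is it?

Set n(5n−3)/2 = 1918, giving 5n² − 3n − 3836 = 0.
The discriminant is 9 + 40·1918 = 76729, and √76729 = 277.
So n = (3 + 277) / 10 = 280/10 = 28.

28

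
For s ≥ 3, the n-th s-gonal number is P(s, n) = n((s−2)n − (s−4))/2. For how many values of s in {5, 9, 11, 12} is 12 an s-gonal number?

s = 5: P(5, 3) = 12. ✓
s = 9: P(9, 2) = 9 and P(9, 3) = 24; 12 is not s-gonal.
s = 11: P(11, 2) = 11 and P(11, 3) = 30; 12 is not s-gonal.
s = 12: P(12, 2) = 12. ✓
Hits: s ∈ {5, 12} → 2.

2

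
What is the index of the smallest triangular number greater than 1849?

Solve n(n+1)/2 > 1849 for integer n.
The largest n with value ≤ 1849 is 60 (since 1830 ≤ 1849 < 1891), so the first above is n = 61, value 1891.

61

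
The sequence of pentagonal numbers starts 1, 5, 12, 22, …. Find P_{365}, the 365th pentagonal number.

365·(3·365 − 1)/2 = 365·1094/2 = 365·547 = 199655.

199655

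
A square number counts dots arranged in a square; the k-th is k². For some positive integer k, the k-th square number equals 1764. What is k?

42

We need n² = 1764, so n = √1764 = 42.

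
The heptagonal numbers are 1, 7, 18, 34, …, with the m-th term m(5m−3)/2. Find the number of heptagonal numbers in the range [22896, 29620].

The n-th heptagonal number is n(5n−3)/2.
Smallest index with value ≥ 22896: n = 96 (giving 22896).
Largest index with value ≤ 29620: n = 109 (giving 29539).
Indices 96 through 109: 14 terms.

14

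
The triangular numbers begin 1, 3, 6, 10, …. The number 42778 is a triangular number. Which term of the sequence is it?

Set n(n+1)/2 = 42778, giving n² + n − 85556 = 0.
The discriminant is 1 + 8·42778 = 342225, and √342225 = 585.
So n = (-1 + 585) / 2 = 584/2 = 292.
Check: 292·293/2 = 42778. ✓

292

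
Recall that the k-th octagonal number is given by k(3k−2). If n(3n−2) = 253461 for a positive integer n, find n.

291

Set n(3n−2) = 253461, giving 3n² − 2n − 253461 = 0.
So n = (2 + 1744) / 6 = 1746/6 = 291.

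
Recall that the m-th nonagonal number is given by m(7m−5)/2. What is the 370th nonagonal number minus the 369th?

2584

Consecutive nonagonal numbers differ by 7n − 6: here 7·370 − 6 = 2584.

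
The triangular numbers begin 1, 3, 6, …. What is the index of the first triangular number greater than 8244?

128

Solve n(n+1)/2 > 8244 for integer n.
The largest n with value ≤ 8244 is 127 (since 8128 ≤ 8244 < 8256), so the first above is n = 128, value 8256.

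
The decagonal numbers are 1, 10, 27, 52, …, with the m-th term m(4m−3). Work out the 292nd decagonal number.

340180

The 292nd decagonal number is n(4n−3) with n = 292.
292·(4·292 − 3) = 292·1165 = 340180.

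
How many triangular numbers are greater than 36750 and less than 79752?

The n-th triangular number is n(n+1)/2.
Smallest index with value > 36750: n = 271 (giving 36856).
Largest index with value < 79752: n = 398 (giving 79401).
Indices 271 through 398: 128 terms.

128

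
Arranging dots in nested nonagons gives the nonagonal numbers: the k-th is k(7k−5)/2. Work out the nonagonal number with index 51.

The 51st nonagonal number is n(7n−5)/2 with n = 51.
51·(7·51 − 5)/2 = 51·352/2 = 51·176 = 8976.

8976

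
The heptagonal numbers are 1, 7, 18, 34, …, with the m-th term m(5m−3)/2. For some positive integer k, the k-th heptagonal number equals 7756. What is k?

Set n(5n−3)/2 = 7756, giving 5n² − 3n − 15512 = 0.
So n = (3 + 557) / 10 = 560/10 = 56.

56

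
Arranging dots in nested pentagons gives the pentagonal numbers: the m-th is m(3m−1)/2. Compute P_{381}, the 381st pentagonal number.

217551

The 381st pentagonal number is n(3n−1)/2 with n = 381.
381·(3·381 − 1)/2 = 381·1142/2 = 381·571 = 217551.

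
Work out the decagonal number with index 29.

29·(4·29 − 3) = 29·113 = 3277.

3277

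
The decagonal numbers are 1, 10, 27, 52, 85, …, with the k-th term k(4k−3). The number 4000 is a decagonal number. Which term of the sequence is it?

Set n(4n−3) = 4000, giving 4n² − 3n − 4000 = 0.
The discriminant is 9 + 16·4000 = 64009, and √64009 = 253.
So n = (3 + 253) / 8 = 256/8 = 32.
Check: 32·(4·32 − 3) = 4000. ✓

32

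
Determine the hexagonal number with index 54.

5778

The 54th hexagonal number is n(2n−1) with n = 54.
54·(2·54 − 1) = 54·107 = 5778.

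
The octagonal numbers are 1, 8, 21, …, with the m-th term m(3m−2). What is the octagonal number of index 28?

2296

The 28th octagonal number is n(3n−2) with n = 28.
28·(3·28 − 2) = 28·82 = 2296.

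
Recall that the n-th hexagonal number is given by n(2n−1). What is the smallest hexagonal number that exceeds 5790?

5995

Solve n(2n−1) > 5790 for integer n.
The largest n with value ≤ 5790 is 54 (since 5778 ≤ 5790 < 5995), so the first above is n = 55, value 5995.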